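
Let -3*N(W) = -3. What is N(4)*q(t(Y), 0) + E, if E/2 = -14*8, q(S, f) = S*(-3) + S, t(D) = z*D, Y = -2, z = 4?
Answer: -208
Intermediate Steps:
t(D) = 4*D
N(W) = 1 (N(W) = -⅓*(-3) = 1)
q(S, f) = -2*S (q(S, f) = -3*S + S = -2*S)
E = -224 (E = 2*(-14*8) = 2*(-112) = -224)
N(4)*q(t(Y), 0) + E = 1*(-8*(-2)) - 224 = 1*(-2*(-8)) - 224 = 1*16 - 224 = 16 - 224 = -208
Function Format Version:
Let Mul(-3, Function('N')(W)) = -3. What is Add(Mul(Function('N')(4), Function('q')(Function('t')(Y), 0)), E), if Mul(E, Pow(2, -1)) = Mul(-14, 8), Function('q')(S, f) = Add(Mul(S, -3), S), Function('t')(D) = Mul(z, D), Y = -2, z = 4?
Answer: -208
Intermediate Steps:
Function('t')(D) = Mul(4, D)
Function('N')(W) = 1 (Function('N')(W) = Mul(Rational(-1, 3), -3) = 1)
Function('q')(S, f) = Mul(-2, S) (Function('q')(S, f) = Add(Mul(-3, S), S) = Mul(-2, S))
E = -224 (E = Mul(2, Mul(-14, 8)) = Mul(2, -112) = -224)
Add(Mul(Function('N')(4), Function('q')(Function('t')(Y), 0)), E) = Add(Mul(1, Mul(-2, Mul(4, -2))), -224) = Add(Mul(1, Mul(-2, -8)), -224) = Add(Mul(1, 16), -224) = Add(16, -224) = -208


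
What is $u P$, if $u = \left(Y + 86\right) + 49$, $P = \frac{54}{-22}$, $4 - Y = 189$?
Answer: $\frac{1350}{11} \approx 122.73$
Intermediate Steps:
$Y = -185$ ($Y = 4 - 189 = -185$)
$P = - \frac{27}{11}$ ($P = 54 \left(- \frac{1}{22}\right) = - \frac{27}{11} \approx -2.4545$)
$u = -50$ ($u = \left(-185 + 86\right) + 49 = -99 + 49 = -50$)
$u P = \left(-50\right) \left(- \frac{27}{11}\right) = \frac{1350}{11}$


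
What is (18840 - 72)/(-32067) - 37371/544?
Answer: -402861883/5814816 ≈ -69.282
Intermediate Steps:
(18840 - 72)/(-32067) - 37371/544 = 18768*(-1/32067) - 37371*1/544 = -6256/10689 - 37371/544 = -402861883/5814816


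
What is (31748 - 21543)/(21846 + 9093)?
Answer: 10205/30939 ≈ 0.32984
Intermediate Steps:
(31748 - 21543)/(21846 + 9093) = 10205/30939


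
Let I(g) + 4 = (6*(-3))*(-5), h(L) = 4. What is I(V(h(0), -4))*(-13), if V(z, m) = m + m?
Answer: -1118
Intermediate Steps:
V(z, m) = 2*m
I(g) = 86 (I(g) = -4 + (6*(-3))*(-5) = -4 - 18*(-5) = -4 + 90 = 86)
I(V(h(0), -4))*(-13) = 86*(-13) = -1118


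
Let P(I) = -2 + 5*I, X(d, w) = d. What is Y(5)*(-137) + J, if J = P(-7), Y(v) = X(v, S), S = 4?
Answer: -722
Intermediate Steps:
Y(v) = v
J = -37 (J = -2 + 5*(-7) = -2 - 35 = -37)
Y(5)*(-137) + J = 5*(-137) - 37 = -685 - 37 = -722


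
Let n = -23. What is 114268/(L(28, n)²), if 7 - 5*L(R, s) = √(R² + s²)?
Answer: 2856700/(7 - √1313)² ≈ 3342.3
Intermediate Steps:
L(R, s) = 7/5 - √(R² + s²)/5
114268/(L(28, n)²) = 114268/((7/5 - √(28² + (-23)²)/5)²) = 114268/((7/5 - √(784 + 529)/5)²) = 114268/((7/5 - √1313/5)²) = 114268/(7/5 - √1313/5)²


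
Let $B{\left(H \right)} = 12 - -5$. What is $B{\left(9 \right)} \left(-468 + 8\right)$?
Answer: $-7820$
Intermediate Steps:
$B{\left(H \right)} = 17$ ($B{\left(H \right)} = 12 + 5 = 17$)
$B{\left(9 \right)} \left(-468 + 8\right) = 17 \left(-468 + 8\right) = 17 \left(-460\right) = -7820$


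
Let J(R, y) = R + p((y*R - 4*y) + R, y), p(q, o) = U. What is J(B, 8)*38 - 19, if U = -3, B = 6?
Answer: 95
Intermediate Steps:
p(q, o) = -3
J(R, y) = -3 + R (J(R, y) = R - 3 = -3 + R)
J(B, 8)*38 - 19 = (-3 + 6)*38 - 19 = 3*38 - 19 = 114 - 19 = 95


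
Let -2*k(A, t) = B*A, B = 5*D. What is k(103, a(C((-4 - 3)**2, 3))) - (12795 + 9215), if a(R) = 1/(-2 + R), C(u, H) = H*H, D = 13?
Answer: -50715/2 ≈ -25358.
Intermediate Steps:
B = 65 (B = 5*13 = 65)
C(u, H) = H**2
k(A, t) = -65*A/2
k(103, a(C((-4 - 3)**2, 3))) - (12795 + 9215) = -65/2*103 - (12795 + 9215) = -6695/2 - 1*22010 = -6695/2 - 22010 = -50715/2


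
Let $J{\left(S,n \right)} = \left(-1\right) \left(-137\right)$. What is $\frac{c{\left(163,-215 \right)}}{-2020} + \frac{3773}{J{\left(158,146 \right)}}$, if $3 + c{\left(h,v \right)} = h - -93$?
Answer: $\frac{7586799}{276740} \approx 27.415$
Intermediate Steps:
$c{\left(h,v \right)} = 90 + h$ ($c{\left(h,v \right)} = -3 + \left(h - -93\right) = -3 + \left(h + 93\right) = -3 + \left(93 + h\right) = 90 + h$)
$J{\left(S,n \right)} = 137$
$\frac{c{\left(163,-215 \right)}}{-2020} + \frac{3773}{J{\left(158,146 \right)}} = \frac{90 + 163}{-2020} + \frac{3773}{137} = 253 \left(- \frac{1}{2020}\right) + 3773 \cdot \frac{1}{137} = - \frac{253}{2020} + \frac{3773}{137} = \frac{7586799}{276740}$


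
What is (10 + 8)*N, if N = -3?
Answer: -54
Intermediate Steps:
(10 + 8)*N = (10 + 8)*(-3) = 18*(-3) = -54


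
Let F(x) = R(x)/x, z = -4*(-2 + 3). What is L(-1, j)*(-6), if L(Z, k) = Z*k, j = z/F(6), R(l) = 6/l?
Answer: -144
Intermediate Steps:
z = -4 (z = -4*1 = -4)
F(x) = 6/x² (F(x) = (6/x)/x = 6/x²)
j = -24 (j = -4/(6/6²) = -4/(6*(1/36)) = -4/⅙ = -4*6 = -24)
L(-1, j)*(-6) = -1*(-24)*(-6) = 24*(-6) = -144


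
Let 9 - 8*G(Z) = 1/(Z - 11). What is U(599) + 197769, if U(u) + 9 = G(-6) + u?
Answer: 13488489/68 ≈ 1.9836e+5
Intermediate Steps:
G(Z) = 9/8 - 1/(8*(-11 + Z)) (G(Z) = 9/8 - 1/(8*(Z - 11)) = 9/8 - 1/(8*(-11 + Z)))
U(u) = -535/68 + u (U(u) = -9 + ((-100 + 9*(-6))/(8*(-11 - 6)) + u) = -9 + ((⅛)*(-100 - 54)/(-17) + u) = -9 + ((⅛)*(-1/17)*(-154) + u) = -9 + (77/68 + u) = -535/68 + u)
U(599) + 197769 = (-535/68 + 599) + 197769 = 40197/68 + 197769 = 13488489/68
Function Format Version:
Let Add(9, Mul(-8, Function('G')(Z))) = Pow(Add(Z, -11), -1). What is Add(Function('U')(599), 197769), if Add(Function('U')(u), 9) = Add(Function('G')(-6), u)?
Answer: Rational(13488489, 68) ≈ 1.9836e+5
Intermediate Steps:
Function('G')(Z) = Add(Rational(9, 8), Mul(Rational(-1, 8), Pow(Add(-11, Z), -1))) (Function('G')(Z) = Add(Rational(9, 8), Mul(Rational(-1, 8), Pow(Add(Z, -11), -1))) = Add(Rational(9, 8), Mul(Rational(-1, 8), Pow(Add(-11, Z), -1))))
Function('U')(u) = Add(Rational(-535, 68), u) (Function('U')(u) = Add(-9, Add(Mul(Rational(1, 8), Pow(Add(-11, -6), -1), Add(-100, Mul(9, -6))), u)) = Add(-9, Add(Mul(Rational(1, 8), Pow(-17, -1), Add(-100, -54)), u)) = Add(-9, Add(Mul(Rational(1, 8), Rational(-1, 17), -154), u)) = Add(-9, Add(Rational(77, 68), u)) = Add(Rational(-535, 68), u))
Add(Function('U')(599), 197769) = Add(Add(Rational(-535, 68), 599), 197769) = Add(Rational(40197, 68), 197769) = Rational(13488489, 68)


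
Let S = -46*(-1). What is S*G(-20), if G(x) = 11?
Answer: 506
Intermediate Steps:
S = 46
S*G(-20) = 46*11 = 506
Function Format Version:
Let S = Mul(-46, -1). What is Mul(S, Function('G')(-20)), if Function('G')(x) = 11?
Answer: 506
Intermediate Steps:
S = 46
Mul(S, Function('G')(-20)) = Mul(46, 11) = 506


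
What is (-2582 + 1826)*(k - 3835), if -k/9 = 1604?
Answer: 13812876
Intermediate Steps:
k = -14436 (k = -9*1604 = -14436)
(-2582 + 1826)*(k - 3835) = (-2582 + 1826)*(-14436 - 3835) = -756*(-18271) = 13812876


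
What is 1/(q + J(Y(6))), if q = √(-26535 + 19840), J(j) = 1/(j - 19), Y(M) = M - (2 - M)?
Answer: -9/542296 - 81*I*√6695/542296 ≈ -1.6596e-5 - 0.012221*I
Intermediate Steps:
Y(M) = -2 + 2*M (Y(M) = M + (-2 + M) = -2 + 2*M)
J(j) = 1/(-19 + j)
q = I*√6695 (q = √(-6695) = I*√6695 ≈ 81.823*I)
1/(q + J(Y(6))) = 1/(I*√6695 + 1/(-19 + (-2 + 2*6))) = 1/(I*√6695 + 1/(-19 + (-2 + 12))) = 1/(I*√6695 + 1/(-19 + 10)) = 1/(I*√6695 + 1/(-9)) = 1/(I*√6695 - ⅑) = 1/(-⅑ + I*√6695)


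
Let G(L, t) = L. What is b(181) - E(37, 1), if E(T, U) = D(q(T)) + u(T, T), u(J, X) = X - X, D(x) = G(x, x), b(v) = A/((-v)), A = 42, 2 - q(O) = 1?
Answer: -223/181 ≈ -1.2320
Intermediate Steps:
q(O) = 1 (q(O) = 2 - 1*1 = 2 - 1 = 1)
b(v) = -42/v (b(v) = 42/((-v)) = 42*(-1/v) = -42/v)
D(x) = x
u(J, X) = 0
E(T, U) = 1 (E(T, U) = 1 + 0 = 1)
b(181) - E(37, 1) = -42/181 - 1*1 = -42*1/181 - 1 = -42/181 - 1 = -223/181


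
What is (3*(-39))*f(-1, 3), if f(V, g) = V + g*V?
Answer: 468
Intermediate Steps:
f(V, g) = V + V*g
(3*(-39))*f(-1, 3) = (3*(-39))*(-(1 + 3)) = -(-117)*4 = -117*(-4) = 468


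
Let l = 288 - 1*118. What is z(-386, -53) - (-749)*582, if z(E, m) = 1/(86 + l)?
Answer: 111595009/256 ≈ 4.3592e+5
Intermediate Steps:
l = 170 (l = 288 - 118 = 170)
z(E, m) = 1/256 (z(E, m) = 1/(86 + 170) = 1/256)
z(-386, -53) - (-749)*582 = 1/256 - (-749)*582 = 1/256 - 1*(-435918) = 1/256 + 435918 = 111595009/256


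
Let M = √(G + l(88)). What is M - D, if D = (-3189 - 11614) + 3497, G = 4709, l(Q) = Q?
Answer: 11306 + 3*√533 ≈ 11375.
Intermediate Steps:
D = -11306 (D = -14803 + 3497 = -11306)
M = 3*√533 (M = √(4709 + 88) = √4797 = 3*√533 ≈ 69.260)
M - D = 3*√533 - 1*(-11306) = 3*√533 + 11306 = 11306 + 3*√533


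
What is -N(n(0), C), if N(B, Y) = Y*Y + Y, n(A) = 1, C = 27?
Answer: -756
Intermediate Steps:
N(B, Y) = Y + Y² (N(B, Y) = Y² + Y = Y + Y²)
-N(n(0), C) = -27*(1 + 27) = -27*28 = -1*756 = -756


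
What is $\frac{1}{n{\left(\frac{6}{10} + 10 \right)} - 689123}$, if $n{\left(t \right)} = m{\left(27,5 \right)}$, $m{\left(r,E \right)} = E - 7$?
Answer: $- \frac{1}{689125} \approx -1.4511 \cdot 10^{-6}$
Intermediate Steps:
$m{\left(r,E \right)} = -7 + E$
$n{\left(t \right)} = -2$ ($n{\left(t \right)} = -7 + 5 = -2$)
$\frac{1}{n{\left(\frac{6}{10} + 10 \right)} - 689123} = \frac{1}{-2 - 689123} = \frac{1}{-689125} = - \frac{1}{689125}$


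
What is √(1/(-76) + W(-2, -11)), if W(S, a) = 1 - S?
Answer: √4313/38 ≈ 1.7282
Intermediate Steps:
√(1/(-76) + W(-2, -11)) = √(1/(-76) + (1 - 1*(-2))) = √(-1/76 + (1 + 2)) = √(-1/76 + 3) = √(227/76) = √4313/38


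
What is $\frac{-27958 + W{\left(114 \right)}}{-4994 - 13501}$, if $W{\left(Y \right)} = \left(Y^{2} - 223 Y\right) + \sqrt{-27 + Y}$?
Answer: $\frac{40384}{18495} - \frac{\sqrt{87}}{18495} \approx 2.183$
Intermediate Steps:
$W{\left(Y \right)} = Y^{2} + \sqrt{-27 + Y} - 223 Y$
$\frac{-27958 + W{\left(114 \right)}}{-4994 - 13501} = \frac{-27958 + \left(114^{2} + \sqrt{-27 + 114} - 25422\right)}{-4994 - 13501} = \frac{-27958 + \left(12996 + \sqrt{87} - 25422\right)}{-18495} = \left(-27958 - \left(12426 - \sqrt{87}\right)\right) \left(- \frac{1}{18495}\right) = \left(-40384 + \sqrt{87}\right) \left(- \frac{1}{18495}\right) = \frac{40384}{18495} - \frac{\sqrt{87}}{18495}$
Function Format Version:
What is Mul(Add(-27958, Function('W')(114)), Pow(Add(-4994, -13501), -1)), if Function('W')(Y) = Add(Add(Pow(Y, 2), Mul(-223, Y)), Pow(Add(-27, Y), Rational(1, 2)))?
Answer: Add(Rational(40384, 18495), Mul(Rational(-1, 18495), Pow(87, Rational(1, 2)))) ≈ 2.1830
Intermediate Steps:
Function('W')(Y) = Add(Pow(Y, 2), Pow(Add(-27, Y), Rational(1, 2)), Mul(-223, Y))
Mul(Add(-27958, Function('W')(114)), Pow(Add(-4994, -13501), -1)) = Mul(Add(-27958, Add(Pow(114, 2), Pow(Add(-27, 114), Rational(1, 2)), Mul(-223, 114))), Pow(Add(-4994, -13501), -1)) = Mul(Add(-27958, Add(12996, Pow(87, Rational(1, 2)), -25422)), Pow(-18495, -1)) = Mul(Add(-27958, Add(-12426, Pow(87, Rational(1, 2)))), Rational(-1, 18495)) = Mul(Add(-40384, Pow(87, Rational(1, 2))), Rational(-1, 18495)) = Add(Rational(40384, 18495), Mul(Rational(-1, 18495), Pow(87, Rational(1, 2))))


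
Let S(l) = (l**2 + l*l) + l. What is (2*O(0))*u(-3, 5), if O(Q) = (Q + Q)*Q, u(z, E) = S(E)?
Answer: 0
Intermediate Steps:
S(l) = l + 2*l**2 (S(l) = (l**2 + l**2) + l = 2*l**2 + l = l + 2*l**2)
u(z, E) = E*(1 + 2*E)
O(Q) = 2*Q**2 (O(Q) = (2*Q)*Q = 2*Q**2)
(2*O(0))*u(-3, 5) = (2*(2*0**2))*(5*(1 + 2*5)) = (2*(2*0))*(5*(1 + 10)) = (2*0)*(5*11) = 0*55 = 0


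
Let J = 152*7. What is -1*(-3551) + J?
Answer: 4615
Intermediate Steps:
J = 1064
-1*(-3551) + J = -1*(-3551) + 1064 = 3551 + 1064 = 4615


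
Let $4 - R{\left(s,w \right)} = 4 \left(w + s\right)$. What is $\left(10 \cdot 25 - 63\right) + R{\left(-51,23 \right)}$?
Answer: $303$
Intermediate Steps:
$R{\left(s,w \right)} = 4 - 4 s - 4 w$ ($R{\left(s,w \right)} = 4 - 4 \left(w + s\right) = 4 - 4 \left(s + w\right) = 4 - \left(4 s + 4 w\right) = 4 - 4 s - 4 w$)
$\left(10 \cdot 25 - 63\right) + R{\left(-51,23 \right)} = \left(10 \cdot 25 - 63\right) - -116 = \left(250 - 63\right) + \left(4 + 204 - 92\right) = 187 + 116 = 303$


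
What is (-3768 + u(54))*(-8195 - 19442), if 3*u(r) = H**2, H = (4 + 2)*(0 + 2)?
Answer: 102809640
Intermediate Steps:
H = 12 (H = 6*2 = 12)
u(r) = 48 (u(r) = (1/3)*12**2 = (1/3)*144 = 48)
(-3768 + u(54))*(-8195 - 19442) = (-3768 + 48)*(-8195 - 19442) = -3720*(-27637) = 102809640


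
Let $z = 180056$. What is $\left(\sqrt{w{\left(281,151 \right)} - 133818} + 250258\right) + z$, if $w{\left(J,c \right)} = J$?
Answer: $430314 + i \sqrt{133537} \approx 4.3031 \cdot 10^{5} + 365.43 i$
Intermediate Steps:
$\left(\sqrt{w{\left(281,151 \right)} - 133818} + 250258\right) + z = \left(\sqrt{281 - 133818} + 250258\right) + 180056 = \left(\sqrt{-133537} + 250258\right) + 180056 = \left(i \sqrt{133537} + 250258\right) + 180056 = \left(250258 + i \sqrt{133537}\right) + 180056 = 430314 + i \sqrt{133537}$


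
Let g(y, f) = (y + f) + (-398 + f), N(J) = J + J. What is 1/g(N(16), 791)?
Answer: 1/1216 ≈ 0.00082237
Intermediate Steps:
N(J) = 2*J
g(y, f) = -398 + y + 2*f (g(y, f) = (f + y) + (-398 + f) = -398 + y + 2*f)
1/g(N(16), 791) = 1/(-398 + 2*16 + 2*791) = 1/(-398 + 32 + 1582) = 1/1216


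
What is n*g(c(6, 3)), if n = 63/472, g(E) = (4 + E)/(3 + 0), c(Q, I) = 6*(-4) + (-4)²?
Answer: -21/118 ≈ -0.17797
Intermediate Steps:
c(Q, I) = -8 (c(Q, I) = -24 + 16 = -8)
g(E) = 4/3 + E/3 (g(E) = (4 + E)/3 = (4 + E)*(⅓) = 4/3 + E/3)
n = 63/472 (n = 63*(1/472) = 63/472 ≈ 0.13347)
n*g(c(6, 3)) = 63*(4/3 + (⅓)*(-8))/472 = 63*(4/3 - 8/3)/472 = (63/472)*(-4/3) = -21/118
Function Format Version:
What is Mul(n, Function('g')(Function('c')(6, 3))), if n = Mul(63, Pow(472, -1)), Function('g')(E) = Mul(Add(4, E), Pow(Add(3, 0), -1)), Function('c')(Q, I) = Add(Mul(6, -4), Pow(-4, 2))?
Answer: Rational(-21, 118) ≈ -0.17797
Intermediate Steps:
Function('c')(Q, I) = -8 (Function('c')(Q, I) = Add(-24, 16) = -8)
Function('g')(E) = Add(Rational(4, 3), Mul(Rational(1, 3), E)) (Function('g')(E) = Mul(Add(4, E), Pow(3, -1)) = Mul(Add(4, E), Rational(1, 3)) = Add(Rational(4, 3), Mul(Rational(1, 3), E)))
n = Rational(63, 472) (n = Mul(63, Rational(1, 472)) = Rational(63, 472) ≈ 0.13347)
Mul(n, Function('g')(Function('c')(6, 3))) = Mul(Rational(63, 472), Add(Rational(4, 3), Mul(Rational(1, 3), -8))) = Mul(Rational(63, 472), Add(Rational(4, 3), Rational(-8, 3))) = Mul(Rational(63, 472), Rational(-4, 3)) = Rational(-21, 118)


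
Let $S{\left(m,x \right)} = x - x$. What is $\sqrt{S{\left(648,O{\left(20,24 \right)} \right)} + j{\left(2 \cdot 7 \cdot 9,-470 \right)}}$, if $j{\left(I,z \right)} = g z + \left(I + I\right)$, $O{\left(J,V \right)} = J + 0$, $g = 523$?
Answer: $i \sqrt{245558} \approx 495.54 i$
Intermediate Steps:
$O{\left(J,V \right)} = J$
$S{\left(m,x \right)} = 0$
$j{\left(I,z \right)} = 2 I + 523 z$ ($j{\left(I,z \right)} = 523 z + \left(I + I\right) = 523 z + 2 I = 2 I + 523 z$)
$\sqrt{S{\left(648,O{\left(20,24 \right)} \right)} + j{\left(2 \cdot 7 \cdot 9,-470 \right)}} = \sqrt{0 + \left(2 \cdot 2 \cdot 7 \cdot 9 + 523 \left(-470\right)\right)} = \sqrt{0 - \left(245810 - 2 \cdot 14 \cdot 9\right)} = \sqrt{0 + \left(2 \cdot 126 - 245810\right)} = \sqrt{0 + \left(252 - 245810\right)} = \sqrt{0 - 245558} = \sqrt{-245558} = i \sqrt{245558}$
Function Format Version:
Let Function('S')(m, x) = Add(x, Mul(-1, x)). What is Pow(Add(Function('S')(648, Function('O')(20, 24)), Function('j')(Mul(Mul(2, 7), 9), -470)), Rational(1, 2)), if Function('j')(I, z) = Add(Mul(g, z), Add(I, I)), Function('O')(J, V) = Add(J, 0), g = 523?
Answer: Mul(I, Pow(245558, Rational(1, 2))) ≈ Mul(495.54, I)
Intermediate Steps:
Function('O')(J, V) = J
Function('S')(m, x) = 0
Function('j')(I, z) = Add(Mul(2, I), Mul(523, z)) (Function('j')(I, z) = Add(Mul(523, z), Add(I, I)) = Add(Mul(523, z), Mul(2, I)) = Add(Mul(2, I), Mul(523, z)))
Pow(Add(Function('S')(648, Function('O')(20, 24)), Function('j')(Mul(Mul(2, 7), 9), -470)), Rational(1, 2)) = Pow(Add(0, Add(Mul(2, Mul(Mul(2, 7), 9)), Mul(523, -470))), Rational(1, 2)) = Pow(Add(0, Add(Mul(2, Mul(14, 9)), -245810)), Rational(1, 2)) = Pow(Add(0, Add(Mul(2, 126), -245810)), Rational(1, 2)) = Pow(Add(0, Add(252, -245810)), Rational(1, 2)) = Pow(Add(0, -245558), Rational(1, 2)) = Pow(-245558, Rational(1, 2)) = Mul(I, Pow(245558, Rational(1, 2)))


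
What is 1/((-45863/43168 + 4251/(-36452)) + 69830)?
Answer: 30260768/2113073750493 ≈ 1.4321e-5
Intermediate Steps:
1/((-45863/43168 + 4251/(-36452)) + 69830) = 1/((-45863*1/43168 + 4251*(-1/36452)) + 69830) = 1/((-45863/43168 - 327/2804) + 69830) = 1/(-35678947/30260768 + 69830) = 1/(2113073750493/30260768) = 30260768/2113073750493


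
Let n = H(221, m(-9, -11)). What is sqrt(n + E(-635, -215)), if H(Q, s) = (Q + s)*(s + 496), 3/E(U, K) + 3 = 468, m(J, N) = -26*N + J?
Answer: sqrt(9248520005)/155 ≈ 620.45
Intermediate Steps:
m(J, N) = J - 26*N
E(U, K) = 1/155 (E(U, K) = 3/(-3 + 468) = 3/465 = 3*(1/465) = 1/155)
H(Q, s) = (496 + s)*(Q + s) (H(Q, s) = (Q + s)*(496 + s) = (496 + s)*(Q + s))
n = 384954 (n = (-9 - 26*(-11))**2 + 496*221 + 496*(-9 - 26*(-11)) + 221*(-9 - 26*(-11)) = (-9 + 286)**2 + 109616 + 496*(-9 + 286) + 221*(-9 + 286) = 277**2 + 109616 + 496*277 + 221*277 = 76729 + 109616 + 137392 + 61217 = 384954)
sqrt(n + E(-635, -215)) = sqrt(384954 + 1/155) = sqrt(59667871/155) = sqrt(9248520005)/155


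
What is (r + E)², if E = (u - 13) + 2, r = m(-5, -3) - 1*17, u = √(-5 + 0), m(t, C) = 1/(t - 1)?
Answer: 28381/36 - 169*I*√5/3 ≈ 788.36 - 125.97*I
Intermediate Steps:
m(t, C) = 1/(-1 + t)
u = I*√5 (u = √(-5) = I*√5 ≈ 2.2361*I)
r = -103/6 (r = 1/(-1 - 5) - 1*17 = 1/(-6) - 17 = -⅙ - 17 = -103/6 ≈ -17.167)
E = -11 + I*√5 (E = (I*√5 - 13) + 2 = (-13 + I*√5) + 2 = -11 + I*√5 ≈ -11.0 + 2.2361*I)
(r + E)² = (-103/6 + (-11 + I*√5))² = (-169/6 + I*√5)²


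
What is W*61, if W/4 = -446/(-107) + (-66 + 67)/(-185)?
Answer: 20106332/19795 ≈ 1015.7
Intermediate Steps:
W = 329612/19795 (W = 4*(-446/(-107) + (-66 + 67)/(-185)) = 4*(-446*(-1/107) + 1*(-1/185)) = 4*(446/107 - 1/185) = 4*(82403/19795) = 329612/19795 ≈ 16.651)
W*61 = (329612/19795)*61 = 20106332/19795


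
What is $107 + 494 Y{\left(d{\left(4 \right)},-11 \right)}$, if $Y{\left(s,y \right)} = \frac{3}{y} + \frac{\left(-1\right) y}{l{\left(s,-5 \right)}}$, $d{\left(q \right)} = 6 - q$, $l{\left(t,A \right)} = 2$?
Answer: $\frac{29582}{11} \approx 2689.3$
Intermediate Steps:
$Y{\left(s,y \right)} = \frac{3}{y} - \frac{y}{2}$ ($Y{\left(s,y \right)} = \frac{3}{y} + \frac{\left(-1\right) y}{2} = \frac{3}{y} + - y \frac{1}{2} = \frac{3}{y} - \frac{y}{2}$)
$107 + 494 Y{\left(d{\left(4 \right)},-11 \right)} = 107 + 494 \left(\frac{3}{-11} - - \frac{11}{2}\right) = 107 + 494 \left(3 \left(- \frac{1}{11}\right) + \frac{11}{2}\right) = 107 + 494 \left(- \frac{3}{11} + \frac{11}{2}\right) = 107 + 494 \cdot \frac{115}{22} = 107 + \frac{28405}{11} = \frac{29582}{11}$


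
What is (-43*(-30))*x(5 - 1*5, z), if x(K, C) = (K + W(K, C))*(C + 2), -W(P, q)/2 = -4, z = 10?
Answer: 123840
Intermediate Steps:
W(P, q) = 8 (W(P, q) = -2*(-4) = 8)
x(K, C) = (2 + C)*(8 + K) (x(K, C) = (K + 8)*(C + 2) = (8 + K)*(2 + C) = (2 + C)*(8 + K))
(-43*(-30))*x(5 - 1*5, z) = (-43*(-30))*(16 + 2*(5 - 1*5) + 8*10 + 10*(5 - 1*5)) = 1290*(16 + 2*(5 - 5) + 80 + 10*(5 - 5)) = 1290*(16 + 2*0 + 80 + 10*0) = 1290*(16 + 0 + 80 + 0) = 1290*96 = 123840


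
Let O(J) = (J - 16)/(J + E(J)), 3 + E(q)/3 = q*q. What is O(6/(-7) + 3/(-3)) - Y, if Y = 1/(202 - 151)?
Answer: 1784/51 ≈ 34.980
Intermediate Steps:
E(q) = -9 + 3*q**2 (E(q) = -9 + 3*(q*q) = -9 + 3*q**2)
Y = 1/51 ≈ 0.019608
O(J) = (-16 + J)/(-9 + J + 3*J**2) (O(J) = (J - 16)/(J + (-9 + 3*J**2)) = (-16 + J)/(-9 + J + 3*J**2))
O(6/(-7) + 3/(-3)) - Y = (-16 + (6/(-7) + 3/(-3)))/(-9 + (6/(-7) + 3/(-3)) + 3*(6/(-7) + 3/(-3))**2) - 1*1/51 = (-16 + (6*(-1/7) + 3*(-1/3)))/(-9 + (6*(-1/7) + 3*(-1/3)) + 3*(6*(-1/7) + 3*(-1/3))**2) - 1/51 = (-16 + (-6/7 - 1))/(-9 + (-6/7 - 1) + 3*(-6/7 - 1)**2) - 1/51 = (-16 - 13/7)/(-9 - 13/7 + 3*(-13/7)**2) - 1/51 = -125/7/(-9 - 13/7 + 3*(169/49)) - 1/51 = -125/7/(-9 - 13/7 + 507/49) - 1/51 = -125/7/(-25/49) - 1/51 = -49/25*(-125/7) - 1/51 = 35 - 1/51 = 1784/51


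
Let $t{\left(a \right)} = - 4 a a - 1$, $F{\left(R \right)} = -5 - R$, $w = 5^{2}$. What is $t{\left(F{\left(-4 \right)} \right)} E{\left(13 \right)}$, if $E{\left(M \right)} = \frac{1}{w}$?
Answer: $- \frac{1}{5} \approx -0.2$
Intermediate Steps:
$w = 25$
$E{\left(M \right)} = \frac{1}{25}$
$t{\left(a \right)} = -1 - 4 a^{2}$ ($t{\left(a \right)} = - 4 a^{2} - 1 = -1 - 4 a^{2}$)
$t{\left(F{\left(-4 \right)} \right)} E{\left(13 \right)} = \left(-1 - 4 \left(-5 - -4\right)^{2}\right) \frac{1}{25} = \left(-1 - 4 \left(-5 + 4\right)^{2}\right) \frac{1}{25} = \left(-1 - 4 \left(-1\right)^{2}\right) \frac{1}{25} = \left(-1 - 4\right) \frac{1}{25} = \left(-5\right) \frac{1}{25} = - \frac{1}{5}$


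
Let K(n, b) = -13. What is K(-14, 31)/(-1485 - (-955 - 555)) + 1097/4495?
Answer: -6202/22475 ≈ -0.27595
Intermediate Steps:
K(-14, 31)/(-1485 - (-955 - 555)) + 1097/4495 = -13/(-1485 - (-955 - 555)) + 1097/4495 = -13/(-1485 - 1*(-1510)) + 1097*(1/4495) = -13/(-1485 + 1510) + 1097/4495 = -13/25 + 1097/4495 = -6202/22475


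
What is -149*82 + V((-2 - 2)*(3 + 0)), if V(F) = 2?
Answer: -12216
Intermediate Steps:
-149*82 + V((-2 - 2)*(3 + 0)) = -149*82 + 2 = -12218 + 2 = -12216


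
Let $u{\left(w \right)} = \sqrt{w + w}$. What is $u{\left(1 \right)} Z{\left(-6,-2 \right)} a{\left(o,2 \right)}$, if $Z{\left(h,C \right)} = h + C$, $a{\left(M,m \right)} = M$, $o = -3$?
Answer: $24 \sqrt{2} \approx 33.941$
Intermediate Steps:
$u{\left(w \right)} = \sqrt{2} \sqrt{w}$ ($u{\left(w \right)} = \sqrt{2 w} = \sqrt{2} \sqrt{w}$)
$Z{\left(h,C \right)} = C + h$
$u{\left(1 \right)} Z{\left(-6,-2 \right)} a{\left(o,2 \right)} = \sqrt{2} \sqrt{1} \left(-2 - 6\right) \left(-3\right) = \sqrt{2} \cdot 1 \left(-8\right) \left(-3\right) = \sqrt{2} \left(-8\right) \left(-3\right) = - 8 \sqrt{2} \left(-3\right) = 24 \sqrt{2}$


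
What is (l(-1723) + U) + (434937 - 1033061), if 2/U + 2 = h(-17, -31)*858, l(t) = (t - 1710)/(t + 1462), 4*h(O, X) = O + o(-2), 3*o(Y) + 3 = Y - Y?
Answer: -603041074975/1008243 ≈ -5.9811e+5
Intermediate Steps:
o(Y) = -1 (o(Y) = -1 + (Y - Y)/3 = -1 + (1/3)*0 = -1 + 0 = -1)
h(O, X) = -1/4 + O/4 (h(O, X) = (O - 1)/4 = (-1 + O)/4 = -1/4 + O/4)
l(t) = (-1710 + t)/(1462 + t)
U = -2/3863 (U = 2/(-2 + (-1/4 + (1/4)*(-17))*858) = 2/(-2 + (-1/4 - 17/4)*858) = 2/(-2 - 9/2*858) = 2/(-2 - 3861) = 2/(-3863) = 2*(-1/3863) = -2/3863 ≈ -0.00051773)
(l(-1723) + U) + (434937 - 1033061) = ((-1710 - 1723)/(1462 - 1723) - 2/3863) + (434937 - 1033061) = (-3433/(-261) - 2/3863) - 598124 = (-1/261*(-3433) - 2/3863) - 598124 = (3433/261 - 2/3863) - 598124 = 13261157/1008243 - 598124 = -603041074975/1008243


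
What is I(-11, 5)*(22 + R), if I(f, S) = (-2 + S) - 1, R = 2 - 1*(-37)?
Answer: 122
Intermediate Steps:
R = 39 (R = 2 + 37 = 39)
I(f, S) = -3 + S
I(-11, 5)*(22 + R) = (-3 + 5)*(22 + 39) = 2*61 = 122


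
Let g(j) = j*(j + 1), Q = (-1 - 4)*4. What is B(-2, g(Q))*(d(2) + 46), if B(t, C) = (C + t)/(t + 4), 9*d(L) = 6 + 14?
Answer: 9114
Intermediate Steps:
d(L) = 20/9 (d(L) = (6 + 14)/9 = (1/9)*20 = 20/9)
Q = -20 (Q = -5*4 = -20)
g(j) = j*(1 + j)
B(t, C) = (C + t)/(4 + t)
B(-2, g(Q))*(d(2) + 46) = ((-20*(1 - 20) - 2)/(4 - 2))*(20/9 + 46) = ((-20*(-19) - 2)/2)*(434/9) = ((380 - 2)/2)*(434/9) = ((1/2)*378)*(434/9) = 189*(434/9) = 9114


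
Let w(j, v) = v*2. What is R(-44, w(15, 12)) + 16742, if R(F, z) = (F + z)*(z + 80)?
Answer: 14662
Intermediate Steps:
w(j, v) = 2*v
R(F, z) = (80 + z)*(F + z) (R(F, z) = (F + z)*(80 + z) = (80 + z)*(F + z))
R(-44, w(15, 12)) + 16742 = ((2*12)**2 + 80*(-44) + 80*(2*12) - 88*12) + 16742 = (24**2 - 3520 + 80*24 - 44*24) + 16742 = (576 - 3520 + 1920 - 1056) + 16742 = -2080 + 16742 = 14662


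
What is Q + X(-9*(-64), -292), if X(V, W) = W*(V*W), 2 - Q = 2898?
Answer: 49109168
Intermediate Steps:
Q = -2896 (Q = 2 - 1*2898 = 2 - 2898 = -2896)
X(V, W) = V*W²
Q + X(-9*(-64), -292) = -2896 - 9*(-64)*(-292)² = -2896 + 576*85264 = -2896 + 49112064 = 49109168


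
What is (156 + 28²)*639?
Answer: 600660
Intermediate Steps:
(156 + 28²)*639 = (156 + 784)*639 = 940*639 = 600660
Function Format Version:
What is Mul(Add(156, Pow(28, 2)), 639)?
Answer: 600660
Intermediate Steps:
Mul(Add(156, Pow(28, 2)), 639) = Mul(Add(156, 784), 639) = Mul(940, 639) = 600660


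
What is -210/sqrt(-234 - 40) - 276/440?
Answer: -69/110 + 105*I*sqrt(274)/137 ≈ -0.62727 + 12.687*I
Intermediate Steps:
-210/sqrt(-234 - 40) - 276/440 = -210*(-I*sqrt(274)/274) - 276*1/440 = -210*(-I*sqrt(274)/274) - 69/110 = -(-105)*I*sqrt(274)/137 - 69/110 = 105*I*sqrt(274)/137 - 69/110 = -69/110 + 105*I*sqrt(274)/137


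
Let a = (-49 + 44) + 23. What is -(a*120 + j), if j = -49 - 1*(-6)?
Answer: -2117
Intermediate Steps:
j = -43 (j = -49 + 6 = -43)
a = 18 (a = -5 + 23 = 18)
-(a*120 + j) = -(18*120 - 43) = -(2160 - 43) = -1*2117 = -2117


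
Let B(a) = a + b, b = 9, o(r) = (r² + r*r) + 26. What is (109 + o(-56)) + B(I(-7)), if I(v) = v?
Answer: 6409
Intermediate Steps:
o(r) = 26 + 2*r² (o(r) = (r² + r²) + 26 = 2*r² + 26 = 26 + 2*r²)
B(a) = 9 + a (B(a) = a + 9 = 9 + a)
(109 + o(-56)) + B(I(-7)) = (109 + (26 + 2*(-56)²)) + (9 - 7) = (109 + (26 + 2*3136)) + 2 = (109 + (26 + 6272)) + 2 = (109 + 6298) + 2 = 6407 + 2 = 6409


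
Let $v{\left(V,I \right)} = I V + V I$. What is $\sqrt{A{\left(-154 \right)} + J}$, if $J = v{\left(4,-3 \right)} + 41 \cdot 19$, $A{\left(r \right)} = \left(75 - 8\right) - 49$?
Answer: $\sqrt{773} \approx 27.803$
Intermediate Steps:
$v{\left(V,I \right)} = 2 I V$ ($v{\left(V,I \right)} = I V + I V = 2 I V$)
$A{\left(r \right)} = 18$ ($A{\left(r \right)} = 67 - 49 = 18$)
$J = 755$ ($J = 2 \left(-3\right) 4 + 41 \cdot 19 = -24 + 779 = 755$)
$\sqrt{A{\left(-154 \right)} + J} = \sqrt{18 + 755} = \sqrt{773}$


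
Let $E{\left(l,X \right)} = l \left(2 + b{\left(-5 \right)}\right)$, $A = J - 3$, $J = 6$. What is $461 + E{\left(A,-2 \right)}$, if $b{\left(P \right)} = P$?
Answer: $452$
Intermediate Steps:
$A = 3$ ($A = 6 - 3 = 3$)
$E{\left(l,X \right)} = - 3 l$ ($E{\left(l,X \right)} = l \left(2 - 5\right) = l \left(-3\right) = - 3 l$)
$461 + E{\left(A,-2 \right)} = 461 - 9 = 452$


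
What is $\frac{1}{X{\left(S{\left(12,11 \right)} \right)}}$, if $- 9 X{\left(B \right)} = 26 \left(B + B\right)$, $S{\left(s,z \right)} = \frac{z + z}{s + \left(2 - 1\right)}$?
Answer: $- \frac{9}{88} \approx -0.10227$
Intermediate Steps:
$S{\left(s,z \right)} = \frac{2 z}{1 + s}$ ($S{\left(s,z \right)} = \frac{2 z}{s + \left(2 - 1\right)} = \frac{2 z}{s + 1} = \frac{2 z}{1 + s}$)
$X{\left(B \right)} = - \frac{52 B}{9}$ ($X{\left(B \right)} = - \frac{26 \left(B + B\right)}{9} = - \frac{26 \cdot 2 B}{9} = - \frac{52 B}{9}$)
$\frac{1}{X{\left(S{\left(12,11 \right)} \right)}} = \frac{1}{\left(- \frac{52}{9}\right) 2 \cdot 11 \frac{1}{1 + 12}} = \frac{1}{\left(- \frac{52}{9}\right) 2 \cdot 11 \cdot \frac{1}{13}} = \frac{1}{\left(- \frac{52}{9}\right) \frac{22}{13}} = \frac{1}{- \frac{88}{9}} = - \frac{9}{88}$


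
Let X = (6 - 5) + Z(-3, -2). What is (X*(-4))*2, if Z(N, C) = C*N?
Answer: -56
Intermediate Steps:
X = 7 (X = (6 - 5) - 2*(-3) = 1 + 6 = 7)
(X*(-4))*2 = (7*(-4))*2 = -28*2 = -56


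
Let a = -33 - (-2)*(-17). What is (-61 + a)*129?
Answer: -16512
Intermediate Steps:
a = -67 (a = -33 - 1*34 = -33 - 34 = -67)
(-61 + a)*129 = (-61 - 67)*129 = -128*129 = -16512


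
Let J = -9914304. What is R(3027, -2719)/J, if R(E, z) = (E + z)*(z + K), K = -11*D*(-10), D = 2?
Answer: 64141/826192 ≈ 0.077634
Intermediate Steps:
K = 220 (K = -11*2*(-10) = -22*(-10) = 220)
R(E, z) = (220 + z)*(E + z) (R(E, z) = (E + z)*(z + 220) = (E + z)*(220 + z) = (220 + z)*(E + z))
R(3027, -2719)/J = ((-2719)² + 220*3027 + 220*(-2719) + 3027*(-2719))/(-9914304) = (7392961 + 665940 - 598180 - 8230413)*(-1/9914304) = -769692*(-1/9914304) = 64141/826192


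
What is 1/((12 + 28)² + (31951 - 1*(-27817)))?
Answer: 1/61368 ≈ 1.6295e-5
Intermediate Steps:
1/((12 + 28)² + (31951 - 1*(-27817))) = 1/(40² + (31951 + 27817)) = 1/(1600 + 59768) = 1/61368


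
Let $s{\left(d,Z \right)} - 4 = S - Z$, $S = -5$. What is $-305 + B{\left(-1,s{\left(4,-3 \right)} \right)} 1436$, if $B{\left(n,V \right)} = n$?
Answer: $-1741$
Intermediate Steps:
$s{\left(d,Z \right)} = -1 - Z$ ($s{\left(d,Z \right)} = 4 - \left(5 + Z\right) = -1 - Z$)
$-305 + B{\left(-1,s{\left(4,-3 \right)} \right)} 1436 = -305 - 1436 = -1741$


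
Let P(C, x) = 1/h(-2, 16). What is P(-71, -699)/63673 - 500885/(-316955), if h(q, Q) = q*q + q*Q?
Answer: 178599899997/113016264004 ≈ 1.5803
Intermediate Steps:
h(q, Q) = q**2 + Q*q
P(C, x) = -1/28 (P(C, x) = 1/(-2*(16 - 2)) = 1/(-2*14) = 1/(-28) = -1/28)
P(-71, -699)/63673 - 500885/(-316955) = -1/28/63673 - 500885/(-316955) = -1/28*1/63673 - 500885*(-1/316955) = -1/1782844 + 100177/63391 = 178599899997/113016264004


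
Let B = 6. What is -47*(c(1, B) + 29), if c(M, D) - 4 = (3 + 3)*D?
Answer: -3243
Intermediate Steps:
c(M, D) = 4 + 6*D (c(M, D) = 4 + (3 + 3)*D = 4 + 6*D)
-47*(c(1, B) + 29) = -47*((4 + 6*6) + 29) = -47*((4 + 36) + 29) = -47*(40 + 29) = -47*69 = -3243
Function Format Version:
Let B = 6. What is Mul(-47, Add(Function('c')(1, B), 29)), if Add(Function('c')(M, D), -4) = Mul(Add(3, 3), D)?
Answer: -3243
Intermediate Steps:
Function('c')(M, D) = Add(4, Mul(6, D)) (Function('c')(M, D) = Add(4, Mul(Add(3, 3), D)) = Add(4, Mul(6, D)))
Mul(-47, Add(Function('c')(1, B), 29)) = Mul(-47, Add(Add(4, Mul(6, 6)), 29)) = Mul(-47, Add(Add(4, 36), 29)) = Mul(-47, Add(40, 29)) = Mul(-47, 69) = -3243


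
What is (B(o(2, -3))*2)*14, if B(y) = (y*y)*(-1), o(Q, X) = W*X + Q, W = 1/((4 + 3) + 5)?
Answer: -343/4 ≈ -85.750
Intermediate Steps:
W = 1/12 (W = 1/(7 + 5) = 1/12 ≈ 0.083333)
o(Q, X) = Q + X/12 (o(Q, X) = X/12 + Q = Q + X/12)
B(y) = -y² (B(y) = y²*(-1) = -y²)
(B(o(2, -3))*2)*14 = (-(2 + (1/12)*(-3))²*2)*14 = (-(2 - ¼)²*2)*14 = (-(7/4)²*2)*14 = (-1*49/16*2)*14 = -49/16*2*14 = -49/8*14 = -343/4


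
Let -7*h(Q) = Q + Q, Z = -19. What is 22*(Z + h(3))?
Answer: -3058/7 ≈ -436.86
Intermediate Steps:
h(Q) = -2*Q/7 (h(Q) = -(Q + Q)/7 = -2*Q/7)
22*(Z + h(3)) = 22*(-19 - 2/7*3) = 22*(-19 - 6/7) = 22*(-139/7) = -3058/7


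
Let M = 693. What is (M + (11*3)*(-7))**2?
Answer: 213444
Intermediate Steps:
(M + (11*3)*(-7))**2 = (693 + (11*3)*(-7))**2 = (693 + 33*(-7))**2 = (693 - 231)**2 = 462**2 = 213444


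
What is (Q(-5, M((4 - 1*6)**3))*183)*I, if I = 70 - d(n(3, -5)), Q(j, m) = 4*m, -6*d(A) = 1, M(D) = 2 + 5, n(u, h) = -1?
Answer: 359534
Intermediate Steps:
M(D) = 7
d(A) = -1/6 (d(A) = -1/6*1 = -1/6)
I = 421/6 (I = 70 - 1*(-1/6) = 70 + 1/6 = 421/6 ≈ 70.167)
(Q(-5, M((4 - 1*6)**3))*183)*I = ((4*7)*183)*(421/6) = (28*183)*(421/6) = 5124*(421/6) = 359534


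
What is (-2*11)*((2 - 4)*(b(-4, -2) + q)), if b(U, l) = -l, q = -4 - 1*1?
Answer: -132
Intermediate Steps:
q = -5 (q = -4 - 1 = -5)
(-2*11)*((2 - 4)*(b(-4, -2) + q)) = (-2*11)*((2 - 4)*(-1*(-2) - 5)) = -(-44)*(2 - 5) = -(-44)*(-3) = -22*6 = -132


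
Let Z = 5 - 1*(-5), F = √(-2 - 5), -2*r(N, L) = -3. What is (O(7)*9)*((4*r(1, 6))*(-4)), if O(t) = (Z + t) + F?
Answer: -3672 - 216*I*√7 ≈ -3672.0 - 571.48*I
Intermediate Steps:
r(N, L) = 3/2 (r(N, L) = -½*(-3) = 3/2)
F = I*√7 (F = √(-7) = I*√7 ≈ 2.6458*I)
Z = 10 (Z = 5 + 5 = 10)
O(t) = 10 + t + I*√7 (O(t) = (10 + t) + I*√7 = 10 + t + I*√7)
(O(7)*9)*((4*r(1, 6))*(-4)) = ((10 + 7 + I*√7)*9)*((4*(3/2))*(-4)) = ((17 + I*√7)*9)*(6*(-4)) = (153 + 9*I*√7)*(-24) = -3672 - 216*I*√7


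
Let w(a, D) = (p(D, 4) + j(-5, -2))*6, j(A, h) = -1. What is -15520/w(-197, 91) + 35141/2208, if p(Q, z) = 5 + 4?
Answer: -678779/2208 ≈ -307.42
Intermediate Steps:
p(Q, z) = 9
w(a, D) = 48 (w(a, D) = (9 - 1)*6 = 8*6 = 48)
-15520/w(-197, 91) + 35141/2208 = -15520/48 + 35141/2208 = -15520*1/48 + 35141*(1/2208) = -970/3 + 35141/2208 = -678779/2208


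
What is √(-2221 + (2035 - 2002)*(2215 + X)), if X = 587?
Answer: √90245 ≈ 300.41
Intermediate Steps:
√(-2221 + (2035 - 2002)*(2215 + X)) = √(-2221 + (2035 - 2002)*(2215 + 587)) = √(-2221 + 33*2802) = √(-2221 + 92466) = √90245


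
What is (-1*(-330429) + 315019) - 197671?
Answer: 447777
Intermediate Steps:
(-1*(-330429) + 315019) - 197671 = (330429 + 315019) - 197671 = 645448 - 197671 = 447777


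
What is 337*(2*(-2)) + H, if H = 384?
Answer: -964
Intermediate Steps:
337*(2*(-2)) + H = 337*(2*(-2)) + 384 = 337*(-4) + 384 = -1348 + 384 = -964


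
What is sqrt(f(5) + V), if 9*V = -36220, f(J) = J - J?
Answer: 2*I*sqrt(9055)/3 ≈ 63.439*I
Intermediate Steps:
f(J) = 0
V = -36220/9 (V = (1/9)*(-36220) = -36220/9 ≈ -4024.4)
sqrt(f(5) + V) = sqrt(0 - 36220/9) = sqrt(-36220/9) = 2*I*sqrt(9055)/3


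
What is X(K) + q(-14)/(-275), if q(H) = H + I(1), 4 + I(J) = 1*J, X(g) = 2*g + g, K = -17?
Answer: -14008/275 ≈ -50.938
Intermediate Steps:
X(g) = 3*g
I(J) = -4 + J (I(J) = -4 + 1*J = -4 + J)
q(H) = -3 + H (q(H) = H + (-4 + 1) = H - 3 = -3 + H)
X(K) + q(-14)/(-275) = 3*(-17) + (-3 - 14)/(-275) = -51 - 17*(-1/275) = -51 + 17/275 = -14008/275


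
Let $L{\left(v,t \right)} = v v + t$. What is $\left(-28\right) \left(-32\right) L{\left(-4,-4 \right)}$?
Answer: $10752$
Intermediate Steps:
$L{\left(v,t \right)} = t + v^{2}$ ($L{\left(v,t \right)} = v^{2} + t = t + v^{2}$)
$\left(-28\right) \left(-32\right) L{\left(-4,-4 \right)} = \left(-28\right) \left(-32\right) \left(-4 + \left(-4\right)^{2}\right) = 896 \left(-4 + 16\right) = 896 \cdot 12 = 10752$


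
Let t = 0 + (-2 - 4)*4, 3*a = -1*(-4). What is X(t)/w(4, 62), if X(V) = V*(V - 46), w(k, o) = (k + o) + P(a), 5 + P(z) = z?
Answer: 5040/187 ≈ 26.952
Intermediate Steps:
a = 4/3 (a = (-1*(-4))/3 = (1/3)*4 = 4/3 ≈ 1.3333)
P(z) = -5 + z
w(k, o) = -11/3 + k + o (w(k, o) = (k + o) + (-5 + 4/3) = (k + o) - 11/3 = -11/3 + k + o)
t = -24 (t = 0 - 6*4 = 0 - 24 = -24)
X(V) = V*(-46 + V)
X(t)/w(4, 62) = (-24*(-46 - 24))/(-11/3 + 4 + 62) = (-24*(-70))/(187/3) = 1680*(3/187) = 5040/187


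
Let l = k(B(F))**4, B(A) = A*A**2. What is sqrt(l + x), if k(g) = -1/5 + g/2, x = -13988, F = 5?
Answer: sqrt(150504240641)/100 ≈ 3879.5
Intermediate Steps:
B(A) = A**3
k(g) = -1/5 + g/2 (k(g) = -1*1/5 + g*(1/2) = -1/5 + g/2)
l = 150644120641/10000 (l = (-1/5 + (1/2)*5**3)**4 = (-1/5 + (1/2)*125)**4 = (-1/5 + 125/2)**4 = (623/10)**4 = 150644120641/10000 ≈ 1.5064e+7)
sqrt(l + x) = sqrt(150644120641/10000 - 13988) = sqrt(150504240641/10000) = sqrt(150504240641)/100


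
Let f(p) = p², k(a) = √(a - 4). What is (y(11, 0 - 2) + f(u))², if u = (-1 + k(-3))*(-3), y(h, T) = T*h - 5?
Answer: 4293 + 2916*I*√7 ≈ 4293.0 + 7715.0*I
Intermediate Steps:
k(a) = √(-4 + a)
y(h, T) = -5 + T*h
u = 3 - 3*I*√7 (u = (-1 + √(-4 - 3))*(-3) = (-1 + √(-7))*(-3) = (-1 + I*√7)*(-3) = 3 - 3*I*√7 ≈ 3.0 - 7.9373*I)
(y(11, 0 - 2) + f(u))² = ((-5 + (0 - 2)*11) + (3 - 3*I*√7)²)² = ((-5 - 2*11) + (3 - 3*I*√7)²)² = ((-5 - 22) + (3 - 3*I*√7)²)² = (-27 + (3 - 3*I*√7)²)²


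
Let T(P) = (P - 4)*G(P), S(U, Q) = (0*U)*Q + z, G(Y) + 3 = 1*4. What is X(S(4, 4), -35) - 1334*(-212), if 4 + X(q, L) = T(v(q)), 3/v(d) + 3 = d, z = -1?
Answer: 1131197/4 ≈ 2.8280e+5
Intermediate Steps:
v(d) = 3/(-3 + d)
G(Y) = 1 (G(Y) = -3 + 1*4 = -3 + 4 = 1)
S(U, Q) = -1 (S(U, Q) = (0*U)*Q - 1 = 0*Q - 1 = 0 - 1 = -1)
T(P) = -4 + P (T(P) = (P - 4)*1 = (-4 + P)*1 = -4 + P)
X(q, L) = -8 + 3/(-3 + q) (X(q, L) = -4 + (-4 + 3/(-3 + q)) = -8 + 3/(-3 + q))
X(S(4, 4), -35) - 1334*(-212) = (27 - 8*(-1))/(-3 - 1) - 1334*(-212) = (27 + 8)/(-4) + 282808 = -¼*35 + 282808 = -35/4 + 282808 = 1131197/4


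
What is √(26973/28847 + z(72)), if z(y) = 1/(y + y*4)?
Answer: √2809445965690/1730820 ≈ 0.96841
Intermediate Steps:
z(y) = 1/(5*y) (z(y) = 1/(y + 4*y) = 1/(5*y))
√(26973/28847 + z(72)) = √(26973/28847 + (⅕)/72) = √(26973*(1/28847) + (⅕)*(1/72)) = √(26973/28847 + 1/360) = √(9739127/10384920) = √2809445965690/1730820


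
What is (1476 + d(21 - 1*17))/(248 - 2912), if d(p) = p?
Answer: -5/9 ≈ -0.55556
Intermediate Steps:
(1476 + d(21 - 1*17))/(248 - 2912) = (1476 + (21 - 1*17))/(248 - 2912) = (1476 + (21 - 17))/(-2664) = (1476 + 4)*(-1/2664) = 1480*(-1/2664) = -5/9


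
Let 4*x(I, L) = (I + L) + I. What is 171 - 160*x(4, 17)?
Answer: -829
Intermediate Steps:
x(I, L) = I/2 + L/4 (x(I, L) = ((I + L) + I)/4 = (L + 2*I)/4 = I/2 + L/4)
171 - 160*x(4, 17) = 171 - 160*((½)*4 + (¼)*17) = 171 - 160*(2 + 17/4) = 171 - 160*25/4 = 171 - 1000 = -829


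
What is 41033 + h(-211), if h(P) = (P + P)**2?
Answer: 219117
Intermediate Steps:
h(P) = 4*P**2 (h(P) = (2*P)**2 = 4*P**2)
41033 + h(-211) = 41033 + 4*(-211)**2 = 41033 + 4*44521 = 41033 + 178084 = 219117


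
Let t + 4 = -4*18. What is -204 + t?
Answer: -280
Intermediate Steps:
t = -76 (t = -4 - 4*18 = -4 - 72 = -76)
-204 + t = -204 - 76 = -280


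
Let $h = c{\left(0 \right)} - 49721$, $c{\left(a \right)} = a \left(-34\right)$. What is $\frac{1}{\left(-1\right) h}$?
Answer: $\frac{1}{49721} \approx 2.0112 \cdot 10^{-5}$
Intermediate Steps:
$c{\left(a \right)} = - 34 a$
$h = -49721$ ($h = \left(-34\right) 0 - 49721 = 0 - 49721 = -49721$)
$\frac{1}{\left(-1\right) h} = \frac{1}{\left(-1\right) \left(-49721\right)} = \frac{1}{49721}$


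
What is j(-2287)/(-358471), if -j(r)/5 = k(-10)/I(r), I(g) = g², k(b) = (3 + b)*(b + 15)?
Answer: -175/1874935605799 ≈ -9.3337e-11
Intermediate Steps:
k(b) = (3 + b)*(15 + b)
j(r) = 175/r² (j(r) = -5*(45 + (-10)² + 18*(-10))/(r²) = -5*(45 + 100 - 180)/r² = -(-175)/r² = 175/r²)
j(-2287)/(-358471) = (175/(-2287)²)/(-358471) = (175*(1/5230369))*(-1/358471) = (175/5230369)*(-1/358471) = -175/1874935605799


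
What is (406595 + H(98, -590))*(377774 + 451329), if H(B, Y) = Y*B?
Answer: 289170398825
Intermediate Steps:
H(B, Y) = B*Y
(406595 + H(98, -590))*(377774 + 451329) = (406595 + 98*(-590))*(377774 + 451329) = (406595 - 57820)*829103 = 348775*829103 = 289170398825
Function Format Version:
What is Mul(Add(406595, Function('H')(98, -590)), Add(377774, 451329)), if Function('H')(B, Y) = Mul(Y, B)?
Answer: 289170398825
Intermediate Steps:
Function('H')(B, Y) = Mul(B, Y)
Mul(Add(406595, Function('H')(98, -590)), Add(377774, 451329)) = Mul(Add(406595, Mul(98, -590)), Add(377774, 451329)) = Mul(Add(406595, -57820), 829103) = Mul(348775, 829103) = 289170398825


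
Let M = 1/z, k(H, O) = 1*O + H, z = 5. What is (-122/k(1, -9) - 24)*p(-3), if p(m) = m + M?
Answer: 49/2 ≈ 24.500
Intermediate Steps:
k(H, O) = H + O (k(H, O) = O + H = H + O)
M = ⅕ (M = 1/5 = ⅕ ≈ 0.20000)
p(m) = ⅕ + m (p(m) = m + ⅕ = ⅕ + m)
(-122/k(1, -9) - 24)*p(-3) = (-122/(1 - 9) - 24)*(⅕ - 3) = (-122/(-8) - 24)*(-14/5) = (-122*(-⅛) - 24)*(-14/5) = (61/4 - 24)*(-14/5) = -35/4*(-14/5) = 49/2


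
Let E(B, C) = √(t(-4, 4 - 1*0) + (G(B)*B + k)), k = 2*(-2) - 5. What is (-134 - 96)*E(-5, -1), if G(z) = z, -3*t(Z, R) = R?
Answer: -460*√33/3 ≈ -880.83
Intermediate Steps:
t(Z, R) = -R/3
k = -9 (k = -4 - 5 = -9)
E(B, C) = √(-31/3 + B²) (E(B, C) = √(-(4 - 1*0)/3 + (B*B - 9)) = √(-(4 + 0)/3 + (B² - 9)) = √(-⅓*4 + (-9 + B²)) = √(-4/3 + (-9 + B²)) = √(-31/3 + B²))
(-134 - 96)*E(-5, -1) = (-134 - 96)*(√(-93 + 9*(-5)²)/3) = -230*√(-93 + 9*25)/3 = -230*√(-93 + 225)/3 = -230*√132/3 = -230*2*√33/3 = -460*√33/3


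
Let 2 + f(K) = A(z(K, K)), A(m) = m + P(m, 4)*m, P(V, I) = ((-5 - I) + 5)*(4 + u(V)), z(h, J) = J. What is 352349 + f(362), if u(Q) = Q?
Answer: -177259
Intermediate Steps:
P(V, I) = -I*(4 + V) (P(V, I) = ((-5 - I) + 5)*(4 + V) = (-I)*(4 + V) = -I*(4 + V))
A(m) = m + m*(-16 - 4*m) (A(m) = m + (-1*4*(4 + m))*m = m + (-16 - 4*m)*m = m + m*(-16 - 4*m))
f(K) = -2 - K*(15 + 4*K)
352349 + f(362) = 352349 + (-2 - 1*362*(15 + 4*362)) = 352349 + (-2 - 1*362*(15 + 1448)) = 352349 + (-2 - 1*362*1463) = 352349 + (-2 - 529606) = 352349 - 529608 = -177259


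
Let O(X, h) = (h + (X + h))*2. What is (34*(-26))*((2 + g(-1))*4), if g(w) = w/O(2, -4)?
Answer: -22100/3 ≈ -7366.7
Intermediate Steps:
O(X, h) = 2*X + 4*h (O(X, h) = (X + 2*h)*2 = 2*X + 4*h)
g(w) = -w/12 (g(w) = w/(2*2 + 4*(-4)) = w/(4 - 16) = w/(-12) = w*(-1/12) = -w/12)
(34*(-26))*((2 + g(-1))*4) = (34*(-26))*((2 - 1/12*(-1))*4) = -884*(2 + 1/12)*4 = -5525*4/3 = -884*25/3 = -22100/3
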